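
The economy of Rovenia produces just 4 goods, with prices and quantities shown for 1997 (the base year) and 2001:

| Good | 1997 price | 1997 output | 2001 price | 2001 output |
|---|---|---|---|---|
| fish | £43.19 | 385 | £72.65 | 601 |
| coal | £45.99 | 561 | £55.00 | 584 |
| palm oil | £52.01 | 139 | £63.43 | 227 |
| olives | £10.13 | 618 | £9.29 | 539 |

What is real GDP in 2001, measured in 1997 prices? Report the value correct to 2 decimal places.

£70081.69

Real GDP 2001 = Σ (p_1997 × q_2001) = 43.19·601 + 45.99·584 + 52.01·227 + 10.13·539 = 70081.69.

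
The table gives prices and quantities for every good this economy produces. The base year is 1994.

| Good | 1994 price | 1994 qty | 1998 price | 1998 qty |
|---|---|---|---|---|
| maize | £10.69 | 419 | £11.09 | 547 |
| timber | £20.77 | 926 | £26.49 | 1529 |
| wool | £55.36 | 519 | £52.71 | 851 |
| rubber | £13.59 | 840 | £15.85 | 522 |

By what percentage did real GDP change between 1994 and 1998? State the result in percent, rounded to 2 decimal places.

43.77%

Real GDP 1994 = Nominal GDP 1994 = 10.69·419 + 20.77·926 + 55.36·519 + 13.59·840 = 63859.57.
Real GDP 1998 (at 1994 prices) = 10.69·547 + 20.77·1529 + 55.36·851 + 13.59·522 = 91810.10.
Real growth = 91810.10/63859.57 − 1 = 0.4377.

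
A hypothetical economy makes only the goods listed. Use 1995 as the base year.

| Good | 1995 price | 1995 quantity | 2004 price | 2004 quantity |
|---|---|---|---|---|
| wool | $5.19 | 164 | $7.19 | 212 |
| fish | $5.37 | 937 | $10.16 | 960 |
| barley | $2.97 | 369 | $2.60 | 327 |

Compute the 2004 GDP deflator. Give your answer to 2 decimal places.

Nominal GDP 2004 = 7.19·212 + 10.16·960 + 2.60·327 = 12128.08.
Real GDP 2004 (at 1995 prices) = 5.19·212 + 5.37·960 + 2.97·327 = 7226.67.
Deflator = Nominal/Real × 100 = 12128.08/7226.67 × 100 = 167.824.

167.82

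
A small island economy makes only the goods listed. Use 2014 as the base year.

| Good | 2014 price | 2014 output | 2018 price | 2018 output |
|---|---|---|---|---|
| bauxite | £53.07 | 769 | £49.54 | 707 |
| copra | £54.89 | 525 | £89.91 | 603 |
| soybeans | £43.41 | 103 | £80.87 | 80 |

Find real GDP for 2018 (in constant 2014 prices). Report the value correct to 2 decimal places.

£74091.96

Real GDP 2018 = Σ (p_2014 × q_2018) = 53.07·707 + 54.89·603 + 43.41·80 = 74091.96.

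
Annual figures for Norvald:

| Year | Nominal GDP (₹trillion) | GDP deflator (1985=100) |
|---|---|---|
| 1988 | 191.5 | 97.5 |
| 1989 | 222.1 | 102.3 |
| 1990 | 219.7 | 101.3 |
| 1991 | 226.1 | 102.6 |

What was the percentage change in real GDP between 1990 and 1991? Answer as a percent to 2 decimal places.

1.61%

Real GDP 1990 = 219.7/1.013 = 216.88.
Real GDP 1991 = 226.1/1.026 = 220.37.
Change = 220.37/216.88 − 1 = 0.0161.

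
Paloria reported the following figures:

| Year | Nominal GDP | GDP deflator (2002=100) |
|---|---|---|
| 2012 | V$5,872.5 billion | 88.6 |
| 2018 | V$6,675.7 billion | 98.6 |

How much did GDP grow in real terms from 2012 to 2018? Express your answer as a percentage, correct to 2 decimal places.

2.15%

Real GDP 2012 = 5872.5 / 0.886 = 6628.10.
Real GDP 2018 = 6675.7 / 0.986 = 6770.49.
Real growth = 6770.49 / 6628.10 − 1 = 0.0215.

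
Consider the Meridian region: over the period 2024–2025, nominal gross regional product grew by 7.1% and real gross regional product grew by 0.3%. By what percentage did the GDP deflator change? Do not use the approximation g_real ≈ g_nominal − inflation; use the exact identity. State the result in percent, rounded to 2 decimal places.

6.78%

(1 + g_nom) = (1 + g_real)(1 + π), so π = 1.0710 / 1.0030 − 1 = 0.06780.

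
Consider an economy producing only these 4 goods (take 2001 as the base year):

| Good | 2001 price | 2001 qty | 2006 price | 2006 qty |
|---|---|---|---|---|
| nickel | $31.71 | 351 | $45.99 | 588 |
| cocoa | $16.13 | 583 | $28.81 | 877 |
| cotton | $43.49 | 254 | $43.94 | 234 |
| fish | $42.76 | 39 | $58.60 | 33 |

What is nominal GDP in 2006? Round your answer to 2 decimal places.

$64524.25

Nominal GDP 2006 = Σ (p_2006 × q_2006) = 45.99·588 + 28.81·877 + 43.94·234 + 58.60·33 = 64524.25.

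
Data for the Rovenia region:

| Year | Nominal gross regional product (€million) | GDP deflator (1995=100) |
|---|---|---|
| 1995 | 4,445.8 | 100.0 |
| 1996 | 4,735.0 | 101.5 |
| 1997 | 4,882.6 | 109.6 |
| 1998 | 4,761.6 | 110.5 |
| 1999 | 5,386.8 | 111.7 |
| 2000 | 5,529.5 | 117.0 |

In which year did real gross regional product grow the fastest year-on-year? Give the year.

1996: real = 4735.0/1.015 = 4665.02; growth vs 1995 (4445.80) = 4.93%.
1997: real = 4882.6/1.096 = 4454.93; growth vs 1996 (4665.02) = -4.50%.
1998: real = 4761.6/1.105 = 4309.14; growth vs 1997 (4454.93) = -3.27%.
1999: real = 5386.8/1.117 = 4822.56; growth vs 1998 (4309.14) = 11.91%.
2000: real = 5529.5/1.170 = 4726.07; growth vs 1999 (4822.56) = -2.00%.

1999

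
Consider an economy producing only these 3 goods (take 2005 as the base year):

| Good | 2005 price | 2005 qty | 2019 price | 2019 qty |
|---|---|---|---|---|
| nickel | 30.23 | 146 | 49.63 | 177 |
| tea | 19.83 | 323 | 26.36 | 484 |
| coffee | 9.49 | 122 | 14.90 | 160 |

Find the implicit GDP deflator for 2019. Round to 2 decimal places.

145.30

Nominal GDP 2019 = 49.63·177 + 26.36·484 + 14.90·160 = 23926.75.
Real GDP 2019 (at 2005 prices) = 30.23·177 + 19.83·484 + 9.49·160 = 16466.83.
Deflator = Nominal/Real × 100 = 23926.75/16466.83 × 100 = 145.303.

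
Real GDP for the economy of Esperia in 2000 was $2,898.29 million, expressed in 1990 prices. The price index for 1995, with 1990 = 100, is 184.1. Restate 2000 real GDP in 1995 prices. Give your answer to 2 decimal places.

$5,335.75 million

Real GDP in 1995 prices = Real GDP in 1990 prices × (P_1995/P_1990) = 2898.29 × 1.841 = 5335.75.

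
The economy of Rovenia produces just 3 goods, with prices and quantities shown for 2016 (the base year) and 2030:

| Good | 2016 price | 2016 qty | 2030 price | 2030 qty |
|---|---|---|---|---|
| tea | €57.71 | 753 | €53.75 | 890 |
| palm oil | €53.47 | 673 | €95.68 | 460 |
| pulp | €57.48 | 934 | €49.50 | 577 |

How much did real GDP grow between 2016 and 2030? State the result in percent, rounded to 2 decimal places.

Real GDP 2016 = Nominal GDP 2016 = 57.71·753 + 53.47·673 + 57.48·934 = 133127.26.
Real GDP 2030 (at 2016 prices) = 57.71·890 + 53.47·460 + 57.48·577 = 109124.06.
Real growth = 109124.06/133127.26 − 1 = -0.1803.

-18.03%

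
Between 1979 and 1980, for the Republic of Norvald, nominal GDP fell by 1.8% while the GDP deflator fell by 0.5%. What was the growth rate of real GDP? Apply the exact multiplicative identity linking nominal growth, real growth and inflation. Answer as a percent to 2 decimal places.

-1.31%

(1 + g_nom) = (1 + g_real)(1 + π), so g_real = 0.9820 / 0.9950 − 1 = -0.01307.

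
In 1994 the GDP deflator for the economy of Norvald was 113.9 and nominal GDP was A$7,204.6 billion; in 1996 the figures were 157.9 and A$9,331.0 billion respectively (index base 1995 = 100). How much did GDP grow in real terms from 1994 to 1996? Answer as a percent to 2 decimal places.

-6.58%

Deflate each year: 1994 → 7204.6/1.139 = 6325.37; 1996 → 9331.0/1.579 = 5909.44.
So real GDP changed by 5909.44/6325.37 − 1 = -0.0658, i.e. -6.58%.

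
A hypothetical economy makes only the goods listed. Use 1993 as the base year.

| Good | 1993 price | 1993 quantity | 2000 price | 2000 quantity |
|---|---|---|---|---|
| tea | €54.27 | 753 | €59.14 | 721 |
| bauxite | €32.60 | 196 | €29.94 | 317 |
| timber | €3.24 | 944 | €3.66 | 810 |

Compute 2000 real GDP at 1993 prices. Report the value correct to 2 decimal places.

€52087.27

Real GDP 2000 = Σ (p_1993 × q_2000) = 54.27·721 + 32.60·317 + 3.24·810 = 52087.27.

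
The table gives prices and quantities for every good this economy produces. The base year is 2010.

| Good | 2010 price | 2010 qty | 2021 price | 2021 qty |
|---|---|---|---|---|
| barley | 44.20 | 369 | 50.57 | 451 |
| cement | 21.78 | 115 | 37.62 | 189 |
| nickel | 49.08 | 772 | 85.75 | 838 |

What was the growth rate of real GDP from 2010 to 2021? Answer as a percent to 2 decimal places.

Real GDP 2010 = Nominal GDP 2010 = 44.20·369 + 21.78·115 + 49.08·772 = 56704.26.
Real GDP 2021 (at 2010 prices) = 44.20·451 + 21.78·189 + 49.08·838 = 65179.66.
Real growth = 65179.66/56704.26 − 1 = 0.1495.

14.95%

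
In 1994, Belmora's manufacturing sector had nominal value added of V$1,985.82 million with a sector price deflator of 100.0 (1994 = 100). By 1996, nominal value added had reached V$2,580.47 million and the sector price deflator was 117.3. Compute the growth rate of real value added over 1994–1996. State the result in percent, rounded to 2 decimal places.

Deflate each year: 1994 → 1985.82/1.000 = 1985.82; 1996 → 2580.47/1.173 = 2199.89.
So real value added changed by 2199.89/1985.82 − 1 = 0.1078, i.e. 10.78%.

10.78%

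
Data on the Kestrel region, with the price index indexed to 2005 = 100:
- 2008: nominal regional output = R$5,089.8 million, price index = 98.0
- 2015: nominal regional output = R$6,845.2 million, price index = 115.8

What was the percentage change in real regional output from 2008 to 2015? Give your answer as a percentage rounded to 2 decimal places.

Real regional output 2008 = 5089.8 / 0.980 = 5193.67.
Real regional output 2015 = 6845.2 / 1.158 = 5911.23.
Real growth = 5911.23 / 5193.67 − 1 = 0.1382.

13.82%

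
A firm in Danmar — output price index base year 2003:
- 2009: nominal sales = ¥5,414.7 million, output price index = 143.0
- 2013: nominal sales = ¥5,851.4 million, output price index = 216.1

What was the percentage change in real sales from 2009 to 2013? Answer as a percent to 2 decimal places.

Real sales 2009 = 5414.7 / 1.430 = 3786.50.
Real sales 2013 = 5851.4 / 2.161 = 2707.73.
Real growth = 2707.73 / 3786.50 − 1 = -0.2849.

-28.49%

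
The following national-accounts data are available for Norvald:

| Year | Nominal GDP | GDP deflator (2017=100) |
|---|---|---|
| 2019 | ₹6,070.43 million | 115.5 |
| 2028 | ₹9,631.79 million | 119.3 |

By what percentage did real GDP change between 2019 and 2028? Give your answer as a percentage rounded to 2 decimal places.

Deflate each year: 2019 → 6070.43/1.155 = 5255.78; 2028 → 9631.79/1.193 = 8073.59.
So real GDP changed by 8073.59/5255.78 − 1 = 0.5361, i.e. 53.61%.

53.61%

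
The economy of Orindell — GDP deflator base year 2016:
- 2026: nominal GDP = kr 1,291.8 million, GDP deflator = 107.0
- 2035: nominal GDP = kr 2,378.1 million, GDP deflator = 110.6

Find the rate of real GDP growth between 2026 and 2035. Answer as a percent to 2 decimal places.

Real GDP 2026 = 1291.8 / 1.070 = 1207.29.
Real GDP 2035 = 2378.1 / 1.106 = 2150.18.
Real growth = 2150.18 / 1207.29 − 1 = 0.7810.

78.10%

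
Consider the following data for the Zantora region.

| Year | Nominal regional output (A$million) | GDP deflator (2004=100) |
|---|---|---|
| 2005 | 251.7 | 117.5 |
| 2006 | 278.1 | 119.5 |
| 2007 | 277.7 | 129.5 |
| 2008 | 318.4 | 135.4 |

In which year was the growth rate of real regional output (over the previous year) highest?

2006: real = 278.1/1.195 = 232.72; growth vs 2005 (214.21) = 8.64%.
2007: real = 277.7/1.295 = 214.44; growth vs 2006 (232.72) = -7.85%.
2008: real = 318.4/1.354 = 235.16; growth vs 2007 (214.44) = 9.66%.

2008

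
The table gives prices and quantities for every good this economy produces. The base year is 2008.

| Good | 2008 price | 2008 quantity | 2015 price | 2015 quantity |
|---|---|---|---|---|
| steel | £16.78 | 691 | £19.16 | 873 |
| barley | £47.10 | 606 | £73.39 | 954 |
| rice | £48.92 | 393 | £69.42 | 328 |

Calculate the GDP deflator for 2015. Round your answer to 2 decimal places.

144.80

Nominal GDP 2015 = 19.16·873 + 73.39·954 + 69.42·328 = 109510.50.
Real GDP 2015 (at 2008 prices) = 16.78·873 + 47.10·954 + 48.92·328 = 75628.10.
Deflator = Nominal/Real × 100 = 109510.50/75628.10 × 100 = 144.801.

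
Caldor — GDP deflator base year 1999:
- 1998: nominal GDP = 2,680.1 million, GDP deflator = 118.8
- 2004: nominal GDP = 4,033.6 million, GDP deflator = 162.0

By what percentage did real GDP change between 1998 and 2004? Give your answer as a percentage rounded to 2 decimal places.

Deflate each year: 1998 → 2680.1/1.188 = 2255.98; 2004 → 4033.6/1.620 = 2489.88.
So real GDP changed by 2489.88/2255.98 − 1 = 0.1037, i.e. 10.37%.

10.37%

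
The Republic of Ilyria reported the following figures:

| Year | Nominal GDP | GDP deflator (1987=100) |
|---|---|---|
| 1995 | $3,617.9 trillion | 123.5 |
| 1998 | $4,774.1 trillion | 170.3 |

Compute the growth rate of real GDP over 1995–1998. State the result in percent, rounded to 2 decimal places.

Real GDP 1995 = 3617.9 / 1.235 = 2929.47.
Real GDP 1998 = 4774.1 / 1.703 = 2803.35.
Real growth = 2803.35 / 2929.47 − 1 = -0.0431.

-4.31%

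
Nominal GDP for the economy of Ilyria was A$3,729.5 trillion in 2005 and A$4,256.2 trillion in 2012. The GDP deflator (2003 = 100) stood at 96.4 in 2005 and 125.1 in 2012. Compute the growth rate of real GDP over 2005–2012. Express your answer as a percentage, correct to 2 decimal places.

Deflate each year: 2005 → 3729.5/0.964 = 3868.78; 2012 → 4256.2/1.251 = 3402.24.
So real GDP changed by 3402.24/3868.78 − 1 = -0.1206, i.e. -12.06%.

-12.06%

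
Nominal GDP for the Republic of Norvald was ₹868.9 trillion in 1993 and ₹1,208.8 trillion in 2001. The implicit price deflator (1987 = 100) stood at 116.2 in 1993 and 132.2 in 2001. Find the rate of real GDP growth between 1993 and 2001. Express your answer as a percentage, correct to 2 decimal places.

Real GDP 1993 = 868.9 / 1.162 = 747.76.
Real GDP 2001 = 1208.8 / 1.322 = 914.37.
Real growth = 914.37 / 747.76 − 1 = 0.2228.

22.28%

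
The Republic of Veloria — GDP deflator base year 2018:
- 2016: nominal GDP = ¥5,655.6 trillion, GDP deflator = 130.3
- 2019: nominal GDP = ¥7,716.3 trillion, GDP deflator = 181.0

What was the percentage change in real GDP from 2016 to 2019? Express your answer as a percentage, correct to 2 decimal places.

-1.78%

Deflate each year: 2016 → 5655.6/1.303 = 4340.45; 2019 → 7716.3/1.810 = 4263.15.
So real GDP changed by 4263.15/4340.45 − 1 = -0.0178, i.e. -1.78%.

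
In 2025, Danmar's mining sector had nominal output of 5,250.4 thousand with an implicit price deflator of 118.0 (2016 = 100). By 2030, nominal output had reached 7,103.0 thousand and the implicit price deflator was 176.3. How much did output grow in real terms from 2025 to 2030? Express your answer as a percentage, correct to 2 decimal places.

Real output 2025 = 5250.4 / 1.180 = 4449.49.
Real output 2030 = 7103.0 / 1.763 = 4028.93.
Real growth = 4028.93 / 4449.49 − 1 = -0.0945.

-9.45%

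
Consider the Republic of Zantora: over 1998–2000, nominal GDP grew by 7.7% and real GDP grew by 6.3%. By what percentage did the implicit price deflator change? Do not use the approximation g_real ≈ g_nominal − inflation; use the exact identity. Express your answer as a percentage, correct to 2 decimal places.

(1 + g_nom) = (1 + g_real)(1 + π), so π = 1.0770 / 1.0630 − 1 = 0.01317.

1.32%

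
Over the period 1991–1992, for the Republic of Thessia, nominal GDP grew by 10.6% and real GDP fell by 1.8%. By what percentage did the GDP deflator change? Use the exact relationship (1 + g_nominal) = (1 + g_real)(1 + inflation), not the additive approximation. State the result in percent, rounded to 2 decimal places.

12.63%

(1 + g_nom) = (1 + g_real)(1 + π), so π = 1.1060 / 0.9820 − 1 = 0.12627.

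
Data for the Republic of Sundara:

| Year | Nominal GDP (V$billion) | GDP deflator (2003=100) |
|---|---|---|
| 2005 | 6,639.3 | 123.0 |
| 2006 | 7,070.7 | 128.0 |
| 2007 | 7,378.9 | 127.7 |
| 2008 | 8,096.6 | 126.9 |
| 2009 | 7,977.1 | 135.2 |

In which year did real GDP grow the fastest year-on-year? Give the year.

2006: real = 7070.7/1.280 = 5523.98; growth vs 2005 (5397.80) = 2.34%.
2007: real = 7378.9/1.277 = 5778.31; growth vs 2006 (5523.98) = 4.60%.
2008: real = 8096.6/1.269 = 6380.30; growth vs 2007 (5778.31) = 10.42%.
2009: real = 7977.1/1.352 = 5900.22; growth vs 2008 (6380.30) = -7.52%.

2008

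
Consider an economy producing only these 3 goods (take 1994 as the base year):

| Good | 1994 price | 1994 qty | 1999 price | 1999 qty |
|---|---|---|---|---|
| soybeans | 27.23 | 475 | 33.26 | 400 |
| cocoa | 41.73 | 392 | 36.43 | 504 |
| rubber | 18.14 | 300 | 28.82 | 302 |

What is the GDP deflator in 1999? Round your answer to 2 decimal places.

107.93

Nominal GDP 1999 = 33.26·400 + 36.43·504 + 28.82·302 = 40368.36.
Real GDP 1999 (at 1994 prices) = 27.23·400 + 41.73·504 + 18.14·302 = 37402.20.
Deflator = Nominal/Real × 100 = 40368.36/37402.20 × 100 = 107.930.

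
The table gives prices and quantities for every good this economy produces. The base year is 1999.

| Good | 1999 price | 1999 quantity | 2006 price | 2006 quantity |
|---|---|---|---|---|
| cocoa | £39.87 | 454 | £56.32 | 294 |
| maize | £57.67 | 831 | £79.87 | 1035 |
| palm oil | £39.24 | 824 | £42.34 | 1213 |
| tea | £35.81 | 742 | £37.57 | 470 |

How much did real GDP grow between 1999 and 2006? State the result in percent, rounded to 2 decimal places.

8.73%

Real GDP 1999 = Nominal GDP 1999 = 39.87·454 + 57.67·831 + 39.24·824 + 35.81·742 = 124929.53.
Real GDP 2006 (at 1999 prices) = 39.87·294 + 57.67·1035 + 39.24·1213 + 35.81·470 = 135839.05.
Real growth = 135839.05/124929.53 − 1 = 0.0873.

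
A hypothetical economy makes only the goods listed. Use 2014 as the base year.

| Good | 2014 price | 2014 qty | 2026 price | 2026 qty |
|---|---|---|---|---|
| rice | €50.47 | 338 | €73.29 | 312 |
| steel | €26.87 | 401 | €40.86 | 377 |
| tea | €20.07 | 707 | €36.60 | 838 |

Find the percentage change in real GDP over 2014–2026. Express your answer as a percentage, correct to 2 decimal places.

1.60%

Real GDP 2014 = Nominal GDP 2014 = 50.47·338 + 26.87·401 + 20.07·707 = 42023.22.
Real GDP 2026 (at 2014 prices) = 50.47·312 + 26.87·377 + 20.07·838 = 42695.29.
Real growth = 42695.29/42023.22 − 1 = 0.0160.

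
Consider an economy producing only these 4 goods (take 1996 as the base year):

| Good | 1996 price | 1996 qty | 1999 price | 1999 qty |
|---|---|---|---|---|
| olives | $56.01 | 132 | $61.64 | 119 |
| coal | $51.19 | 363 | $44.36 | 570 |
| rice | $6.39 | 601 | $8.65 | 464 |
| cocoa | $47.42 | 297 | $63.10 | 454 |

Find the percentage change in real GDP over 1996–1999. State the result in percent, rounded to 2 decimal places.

Real GDP 1996 = Nominal GDP 1996 = 56.01·132 + 51.19·363 + 6.39·601 + 47.42·297 = 43899.42.
Real GDP 1999 (at 1996 prices) = 56.01·119 + 51.19·570 + 6.39·464 + 47.42·454 = 60337.13.
Real growth = 60337.13/43899.42 − 1 = 0.3744.

37.44%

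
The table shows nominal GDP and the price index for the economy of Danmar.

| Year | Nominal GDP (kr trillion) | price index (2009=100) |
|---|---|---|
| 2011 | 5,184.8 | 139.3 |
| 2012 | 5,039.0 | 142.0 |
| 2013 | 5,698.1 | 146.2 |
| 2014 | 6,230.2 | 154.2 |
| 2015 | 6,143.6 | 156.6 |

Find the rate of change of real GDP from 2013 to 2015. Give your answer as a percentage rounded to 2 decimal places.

Real GDP 2013 = 5698.1/1.462 = 3897.47.
Real GDP 2015 = 6143.6/1.566 = 3923.12.
Change = 3923.12/3897.47 − 1 = 0.0066.

0.66%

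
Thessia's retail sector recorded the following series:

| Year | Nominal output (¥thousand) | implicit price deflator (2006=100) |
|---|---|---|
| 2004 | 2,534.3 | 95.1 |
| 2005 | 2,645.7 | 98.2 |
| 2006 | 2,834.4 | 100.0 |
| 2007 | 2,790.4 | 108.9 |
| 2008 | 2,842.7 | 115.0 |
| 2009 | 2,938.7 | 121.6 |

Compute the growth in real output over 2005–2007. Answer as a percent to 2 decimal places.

-4.89%

Real output 2005 = 2645.7/0.982 = 2694.20.
Real output 2007 = 2790.4/1.089 = 2562.35.
Change = 2562.35/2694.20 − 1 = -0.0489.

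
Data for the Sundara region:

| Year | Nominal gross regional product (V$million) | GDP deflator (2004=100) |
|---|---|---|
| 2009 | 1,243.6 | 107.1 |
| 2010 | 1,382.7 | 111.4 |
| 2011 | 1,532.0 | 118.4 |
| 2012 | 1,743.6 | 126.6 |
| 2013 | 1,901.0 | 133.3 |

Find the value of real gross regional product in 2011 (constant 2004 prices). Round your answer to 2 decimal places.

Real gross regional product 2011 = 1532.0 / 1.184 = 1293.92.

V$1,293.92 million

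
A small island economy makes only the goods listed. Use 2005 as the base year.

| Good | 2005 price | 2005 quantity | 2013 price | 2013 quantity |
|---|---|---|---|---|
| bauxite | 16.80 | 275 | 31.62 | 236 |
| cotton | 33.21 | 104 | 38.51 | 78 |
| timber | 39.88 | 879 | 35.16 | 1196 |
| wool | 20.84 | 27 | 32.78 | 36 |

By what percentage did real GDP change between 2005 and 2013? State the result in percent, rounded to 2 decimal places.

Real GDP 2005 = Nominal GDP 2005 = 16.80·275 + 33.21·104 + 39.88·879 + 20.84·27 = 43691.04.
Real GDP 2013 (at 2005 prices) = 16.80·236 + 33.21·78 + 39.88·1196 + 20.84·36 = 55001.90.
Real growth = 55001.90/43691.04 − 1 = 0.2589.

25.89%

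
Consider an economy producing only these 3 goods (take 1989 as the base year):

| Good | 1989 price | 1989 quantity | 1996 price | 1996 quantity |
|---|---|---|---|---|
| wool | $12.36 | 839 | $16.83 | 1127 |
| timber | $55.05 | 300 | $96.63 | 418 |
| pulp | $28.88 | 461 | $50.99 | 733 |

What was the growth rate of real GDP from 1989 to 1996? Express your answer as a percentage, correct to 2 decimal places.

44.56%

Real GDP 1989 = Nominal GDP 1989 = 12.36·839 + 55.05·300 + 28.88·461 = 40198.72.
Real GDP 1996 (at 1989 prices) = 12.36·1127 + 55.05·418 + 28.88·733 = 58109.66.
Real growth = 58109.66/40198.72 − 1 = 0.4456.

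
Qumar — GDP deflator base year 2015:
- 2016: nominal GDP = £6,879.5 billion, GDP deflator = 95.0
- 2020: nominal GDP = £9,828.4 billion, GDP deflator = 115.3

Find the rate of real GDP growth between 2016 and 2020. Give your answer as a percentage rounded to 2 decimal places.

17.71%

Deflate each year: 2016 → 6879.5/0.950 = 7241.58; 2020 → 9828.4/1.153 = 8524.20.
So real GDP changed by 8524.20/7241.58 − 1 = 0.1771, i.e. 17.71%.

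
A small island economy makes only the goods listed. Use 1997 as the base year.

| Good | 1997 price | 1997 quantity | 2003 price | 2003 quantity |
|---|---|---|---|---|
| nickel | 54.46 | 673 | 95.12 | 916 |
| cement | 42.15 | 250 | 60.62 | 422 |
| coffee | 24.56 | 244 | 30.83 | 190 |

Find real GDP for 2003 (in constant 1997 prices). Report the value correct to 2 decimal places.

72339.06

Real GDP 2003 = Σ (p_1997 × q_2003) = 54.46·916 + 42.15·422 + 24.56·190 = 72339.06.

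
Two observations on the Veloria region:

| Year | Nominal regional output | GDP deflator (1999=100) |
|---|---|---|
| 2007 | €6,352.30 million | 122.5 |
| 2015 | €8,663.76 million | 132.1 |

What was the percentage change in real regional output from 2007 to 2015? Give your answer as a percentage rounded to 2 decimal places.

Deflate each year: 2007 → 6352.30/1.225 = 5185.55; 2015 → 8663.76/1.321 = 6558.49.
So real regional output changed by 6558.49/5185.55 − 1 = 0.2648, i.e. 26.48%.

26.48%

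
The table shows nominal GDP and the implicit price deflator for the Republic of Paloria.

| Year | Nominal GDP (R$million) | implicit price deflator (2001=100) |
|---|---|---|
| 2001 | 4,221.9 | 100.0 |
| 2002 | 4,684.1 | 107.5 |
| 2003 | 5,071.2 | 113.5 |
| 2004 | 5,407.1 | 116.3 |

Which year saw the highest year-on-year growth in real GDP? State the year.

2004

2002: real = 4684.1/1.075 = 4357.30; growth vs 2001 (4221.90) = 3.21%.
2003: real = 5071.2/1.135 = 4468.02; growth vs 2002 (4357.30) = 2.54%.
2004: real = 5407.1/1.163 = 4649.27; growth vs 2003 (4468.02) = 4.06%.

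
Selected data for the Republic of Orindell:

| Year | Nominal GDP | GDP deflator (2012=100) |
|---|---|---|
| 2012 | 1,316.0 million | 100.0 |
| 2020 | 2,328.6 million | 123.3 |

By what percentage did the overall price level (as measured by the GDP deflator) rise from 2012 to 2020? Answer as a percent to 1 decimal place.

23.3%

Price-level change = 123.3 / 100.0 − 1 = 0.2330.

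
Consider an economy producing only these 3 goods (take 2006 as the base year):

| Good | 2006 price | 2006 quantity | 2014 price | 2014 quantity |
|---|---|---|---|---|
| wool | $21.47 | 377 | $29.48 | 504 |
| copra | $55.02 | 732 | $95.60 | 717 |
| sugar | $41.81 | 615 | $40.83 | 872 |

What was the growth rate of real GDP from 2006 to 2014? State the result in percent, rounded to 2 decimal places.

Real GDP 2006 = Nominal GDP 2006 = 21.47·377 + 55.02·732 + 41.81·615 = 74081.98.
Real GDP 2014 (at 2006 prices) = 21.47·504 + 55.02·717 + 41.81·872 = 86728.54.
Real growth = 86728.54/74081.98 − 1 = 0.1707.

17.07%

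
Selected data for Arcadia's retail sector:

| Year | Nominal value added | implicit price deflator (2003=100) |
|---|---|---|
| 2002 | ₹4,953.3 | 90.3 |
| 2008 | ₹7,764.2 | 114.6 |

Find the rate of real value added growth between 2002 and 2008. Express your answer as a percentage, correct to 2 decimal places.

Deflate each year: 2002 → 4953.3/0.903 = 5485.38; 2008 → 7764.2/1.146 = 6775.04.
So real value added changed by 6775.04/5485.38 − 1 = 0.2351, i.e. 23.51%.

23.51%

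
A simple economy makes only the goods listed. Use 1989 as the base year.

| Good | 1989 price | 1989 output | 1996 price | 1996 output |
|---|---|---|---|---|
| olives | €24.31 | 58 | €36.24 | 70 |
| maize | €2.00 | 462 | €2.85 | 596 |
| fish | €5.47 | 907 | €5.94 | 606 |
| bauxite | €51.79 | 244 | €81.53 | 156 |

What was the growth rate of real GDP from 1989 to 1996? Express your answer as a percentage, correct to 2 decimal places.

-28.32%

Real GDP 1989 = Nominal GDP 1989 = 24.31·58 + 2.00·462 + 5.47·907 + 51.79·244 = 19932.03.
Real GDP 1996 (at 1989 prices) = 24.31·70 + 2.00·596 + 5.47·606 + 51.79·156 = 14287.76.
Real growth = 14287.76/19932.03 − 1 = -0.2832.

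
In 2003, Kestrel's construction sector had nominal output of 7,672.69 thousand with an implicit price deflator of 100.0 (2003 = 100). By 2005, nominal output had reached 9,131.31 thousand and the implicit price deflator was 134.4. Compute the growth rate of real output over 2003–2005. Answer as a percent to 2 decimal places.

Real output 2003 = 7672.69 / 1.000 = 7672.69.
Real output 2005 = 9131.31 / 1.344 = 6794.13.
Real growth = 6794.13 / 7672.69 − 1 = -0.1145.

-11.45%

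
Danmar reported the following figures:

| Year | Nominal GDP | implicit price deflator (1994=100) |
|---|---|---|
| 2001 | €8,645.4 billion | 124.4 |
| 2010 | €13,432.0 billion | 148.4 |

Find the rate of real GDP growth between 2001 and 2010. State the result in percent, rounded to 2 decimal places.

30.24%

Deflate each year: 2001 → 8645.4/1.244 = 6949.68; 2010 → 13432.0/1.484 = 9051.21.
So real GDP changed by 9051.21/6949.68 − 1 = 0.3024, i.e. 30.24%.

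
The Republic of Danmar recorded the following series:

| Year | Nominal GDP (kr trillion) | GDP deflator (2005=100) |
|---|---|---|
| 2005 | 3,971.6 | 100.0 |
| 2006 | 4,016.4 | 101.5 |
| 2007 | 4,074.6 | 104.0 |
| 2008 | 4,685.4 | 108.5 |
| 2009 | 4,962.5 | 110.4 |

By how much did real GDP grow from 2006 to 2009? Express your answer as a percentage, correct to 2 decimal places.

13.60%

Real GDP 2006 = 4016.4/1.015 = 3957.04.
Real GDP 2009 = 4962.5/1.104 = 4495.02.
Change = 4495.02/3957.04 − 1 = 0.1360.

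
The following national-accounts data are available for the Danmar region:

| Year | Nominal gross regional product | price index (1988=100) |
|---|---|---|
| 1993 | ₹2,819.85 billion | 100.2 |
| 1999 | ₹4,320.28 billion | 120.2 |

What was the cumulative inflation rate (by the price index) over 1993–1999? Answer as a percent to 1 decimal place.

Price-level change = 120.2 / 100.2 − 1 = 0.1996.

20.0%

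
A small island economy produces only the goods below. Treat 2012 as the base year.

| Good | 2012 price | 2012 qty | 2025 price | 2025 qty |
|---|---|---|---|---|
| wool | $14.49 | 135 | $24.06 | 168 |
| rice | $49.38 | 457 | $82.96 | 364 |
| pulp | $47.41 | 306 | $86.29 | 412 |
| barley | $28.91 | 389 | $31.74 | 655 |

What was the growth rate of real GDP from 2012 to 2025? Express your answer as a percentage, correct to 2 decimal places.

17.11%

Real GDP 2012 = Nominal GDP 2012 = 14.49·135 + 49.38·457 + 47.41·306 + 28.91·389 = 50276.26.
Real GDP 2025 (at 2012 prices) = 14.49·168 + 49.38·364 + 47.41·412 + 28.91·655 = 58877.61.
Real growth = 58877.61/50276.26 − 1 = 0.1711.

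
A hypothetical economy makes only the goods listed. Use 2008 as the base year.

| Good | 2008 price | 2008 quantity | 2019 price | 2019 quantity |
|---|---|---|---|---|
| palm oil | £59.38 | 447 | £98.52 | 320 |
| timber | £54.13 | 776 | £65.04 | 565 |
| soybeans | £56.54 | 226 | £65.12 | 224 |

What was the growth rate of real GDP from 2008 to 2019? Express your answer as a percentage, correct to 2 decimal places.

-23.46%

Real GDP 2008 = Nominal GDP 2008 = 59.38·447 + 54.13·776 + 56.54·226 = 81325.78.
Real GDP 2019 (at 2008 prices) = 59.38·320 + 54.13·565 + 56.54·224 = 62250.01.
Real growth = 62250.01/81325.78 − 1 = -0.2346.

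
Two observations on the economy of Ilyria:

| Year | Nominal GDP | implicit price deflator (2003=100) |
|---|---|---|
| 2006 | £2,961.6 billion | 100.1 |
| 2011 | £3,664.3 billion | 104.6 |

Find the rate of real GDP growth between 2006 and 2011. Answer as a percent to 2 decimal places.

Real GDP 2006 = 2961.6 / 1.001 = 2958.64.
Real GDP 2011 = 3664.3 / 1.046 = 3503.15.
Real growth = 3503.15 / 2958.64 − 1 = 0.1840.

18.40%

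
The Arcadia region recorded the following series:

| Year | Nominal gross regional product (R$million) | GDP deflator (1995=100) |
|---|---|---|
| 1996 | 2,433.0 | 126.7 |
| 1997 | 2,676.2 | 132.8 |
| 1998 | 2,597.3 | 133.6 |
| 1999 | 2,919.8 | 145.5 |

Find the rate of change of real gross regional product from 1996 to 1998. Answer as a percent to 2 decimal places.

Real gross regional product 1996 = 2433.0/1.267 = 1920.28.
Real gross regional product 1998 = 2597.3/1.336 = 1944.09.
Change = 1944.09/1920.28 − 1 = 0.0124.

1.24%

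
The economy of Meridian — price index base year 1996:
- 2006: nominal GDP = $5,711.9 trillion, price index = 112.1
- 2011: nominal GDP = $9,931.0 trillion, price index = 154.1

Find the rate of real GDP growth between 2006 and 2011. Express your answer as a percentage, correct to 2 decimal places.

Real GDP 2006 = 5711.9 / 1.121 = 5095.36.
Real GDP 2011 = 9931.0 / 1.541 = 6444.52.
Real growth = 6444.52 / 5095.36 − 1 = 0.2648.

26.48%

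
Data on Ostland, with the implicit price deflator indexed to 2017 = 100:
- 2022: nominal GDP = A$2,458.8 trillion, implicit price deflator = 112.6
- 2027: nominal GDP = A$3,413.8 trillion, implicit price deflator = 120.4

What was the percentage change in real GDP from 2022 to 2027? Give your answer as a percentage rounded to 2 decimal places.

Real GDP 2022 = 2458.8 / 1.126 = 2183.66.
Real GDP 2027 = 3413.8 / 1.204 = 2835.38.
Real growth = 2835.38 / 2183.66 − 1 = 0.2985.

29.85%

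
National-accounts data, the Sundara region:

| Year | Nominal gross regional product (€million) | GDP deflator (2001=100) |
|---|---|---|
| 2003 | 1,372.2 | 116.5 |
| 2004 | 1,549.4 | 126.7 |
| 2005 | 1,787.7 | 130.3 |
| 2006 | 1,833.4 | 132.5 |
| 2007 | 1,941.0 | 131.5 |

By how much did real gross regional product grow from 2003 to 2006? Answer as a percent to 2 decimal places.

Real gross regional product 2003 = 1372.2/1.165 = 1177.85.
Real gross regional product 2006 = 1833.4/1.325 = 1383.70.
Change = 1383.70/1177.85 − 1 = 0.1748.

17.48%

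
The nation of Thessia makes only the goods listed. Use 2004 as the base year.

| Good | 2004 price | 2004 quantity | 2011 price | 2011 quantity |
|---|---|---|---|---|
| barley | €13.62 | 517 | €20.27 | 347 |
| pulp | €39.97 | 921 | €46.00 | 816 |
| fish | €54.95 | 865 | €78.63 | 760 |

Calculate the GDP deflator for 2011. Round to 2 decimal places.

131.89

Nominal GDP 2011 = 20.27·347 + 46.00·816 + 78.63·760 = 104328.49.
Real GDP 2011 (at 2004 prices) = 13.62·347 + 39.97·816 + 54.95·760 = 79103.66.
Deflator = Nominal/Real × 100 = 104328.49/79103.66 × 100 = 131.888.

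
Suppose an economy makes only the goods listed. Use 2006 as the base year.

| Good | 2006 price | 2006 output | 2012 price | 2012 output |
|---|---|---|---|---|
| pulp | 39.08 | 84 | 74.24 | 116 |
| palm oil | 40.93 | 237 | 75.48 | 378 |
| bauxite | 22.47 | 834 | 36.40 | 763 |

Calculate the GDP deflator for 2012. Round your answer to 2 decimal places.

174.74

Nominal GDP 2012 = 74.24·116 + 75.48·378 + 36.40·763 = 64916.48.
Real GDP 2012 (at 2006 prices) = 39.08·116 + 40.93·378 + 22.47·763 = 37149.43.
Deflator = Nominal/Real × 100 = 64916.48/37149.43 × 100 = 174.744.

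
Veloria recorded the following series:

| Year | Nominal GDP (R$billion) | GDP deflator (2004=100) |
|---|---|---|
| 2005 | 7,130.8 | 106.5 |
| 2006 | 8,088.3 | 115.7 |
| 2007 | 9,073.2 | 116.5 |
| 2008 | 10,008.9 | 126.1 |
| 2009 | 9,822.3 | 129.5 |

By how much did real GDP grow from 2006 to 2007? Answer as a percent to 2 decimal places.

Real GDP 2006 = 8088.3/1.157 = 6990.75.
Real GDP 2007 = 9073.2/1.165 = 7788.15.
Change = 7788.15/6990.75 − 1 = 0.1141.

11.41%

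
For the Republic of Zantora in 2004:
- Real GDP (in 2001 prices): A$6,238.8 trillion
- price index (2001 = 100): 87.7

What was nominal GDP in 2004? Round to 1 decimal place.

A$5,471.4 trillion

Nominal GDP = Real × (price index/100) = 6238.8 × 0.877 = 5471.43.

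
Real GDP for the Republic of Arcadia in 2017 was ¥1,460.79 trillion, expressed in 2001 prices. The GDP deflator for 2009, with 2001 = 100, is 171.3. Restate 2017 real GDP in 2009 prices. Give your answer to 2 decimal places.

¥2,502.33 trillion

Real GDP in 2009 prices = Real GDP in 2001 prices × (P_2009/P_2001) = 1460.79 × 1.713 = 2502.33.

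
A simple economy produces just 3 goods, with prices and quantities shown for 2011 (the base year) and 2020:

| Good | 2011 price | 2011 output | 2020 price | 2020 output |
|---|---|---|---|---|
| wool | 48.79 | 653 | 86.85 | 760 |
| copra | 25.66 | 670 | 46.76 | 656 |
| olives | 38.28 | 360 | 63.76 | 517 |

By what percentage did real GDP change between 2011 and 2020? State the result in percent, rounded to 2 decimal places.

Real GDP 2011 = Nominal GDP 2011 = 48.79·653 + 25.66·670 + 38.28·360 = 62832.87.
Real GDP 2020 (at 2011 prices) = 48.79·760 + 25.66·656 + 38.28·517 = 73704.12.
Real growth = 73704.12/62832.87 − 1 = 0.1730.

17.30%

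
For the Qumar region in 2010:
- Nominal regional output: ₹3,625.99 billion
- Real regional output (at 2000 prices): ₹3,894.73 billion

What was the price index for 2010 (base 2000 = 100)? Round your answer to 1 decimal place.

price index = (Nominal / Real) × 100 = 3625.99 / 3894.73 × 100 = 93.10.

93.1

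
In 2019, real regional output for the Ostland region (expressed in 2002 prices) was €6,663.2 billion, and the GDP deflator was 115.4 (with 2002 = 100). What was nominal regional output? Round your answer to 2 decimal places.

€7,689.33 billion

Nominal regional output = Real × (GDP deflator/100) = 6663.2 × 1.154 = 7689.33.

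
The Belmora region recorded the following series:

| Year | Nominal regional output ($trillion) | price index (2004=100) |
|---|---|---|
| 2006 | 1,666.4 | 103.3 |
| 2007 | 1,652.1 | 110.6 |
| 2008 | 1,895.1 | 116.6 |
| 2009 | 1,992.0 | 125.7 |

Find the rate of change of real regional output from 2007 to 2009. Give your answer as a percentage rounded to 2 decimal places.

Real regional output 2007 = 1652.1/1.106 = 1493.76.
Real regional output 2009 = 1992.0/1.257 = 1584.73.
Change = 1584.73/1493.76 − 1 = 0.0609.

6.09%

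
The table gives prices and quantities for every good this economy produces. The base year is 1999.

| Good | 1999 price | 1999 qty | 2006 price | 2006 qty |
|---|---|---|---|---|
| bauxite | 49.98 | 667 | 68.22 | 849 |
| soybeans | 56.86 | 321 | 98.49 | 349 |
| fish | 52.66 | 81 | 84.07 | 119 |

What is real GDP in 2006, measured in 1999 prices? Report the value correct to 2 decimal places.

Real GDP 2006 = Σ (p_1999 × q_2006) = 49.98·849 + 56.86·349 + 52.66·119 = 68543.70.

68543.70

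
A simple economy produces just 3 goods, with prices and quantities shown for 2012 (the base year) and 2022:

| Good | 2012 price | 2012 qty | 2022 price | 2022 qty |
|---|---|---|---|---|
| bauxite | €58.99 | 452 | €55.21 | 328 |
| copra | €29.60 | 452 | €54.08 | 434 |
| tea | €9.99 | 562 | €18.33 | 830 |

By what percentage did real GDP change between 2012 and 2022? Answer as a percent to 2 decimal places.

-11.32%

Real GDP 2012 = Nominal GDP 2012 = 58.99·452 + 29.60·452 + 9.99·562 = 45657.06.
Real GDP 2022 (at 2012 prices) = 58.99·328 + 29.60·434 + 9.99·830 = 40486.82.
Real growth = 40486.82/45657.06 − 1 = -0.1132.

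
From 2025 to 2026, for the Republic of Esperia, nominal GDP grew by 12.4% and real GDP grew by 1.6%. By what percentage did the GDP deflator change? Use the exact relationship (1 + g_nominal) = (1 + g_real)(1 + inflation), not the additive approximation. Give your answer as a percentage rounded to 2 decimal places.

(1 + g_nom) = (1 + g_real)(1 + π), so π = 1.1240 / 1.0160 − 1 = 0.10630.

10.63%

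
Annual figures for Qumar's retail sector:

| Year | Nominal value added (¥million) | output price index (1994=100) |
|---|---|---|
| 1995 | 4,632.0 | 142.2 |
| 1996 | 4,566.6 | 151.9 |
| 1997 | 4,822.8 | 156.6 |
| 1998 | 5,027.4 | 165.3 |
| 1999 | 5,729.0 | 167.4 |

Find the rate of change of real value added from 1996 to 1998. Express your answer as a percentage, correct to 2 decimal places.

Real value added 1996 = 4566.6/1.519 = 3006.32.
Real value added 1998 = 5027.4/1.653 = 3041.38.
Change = 3041.38/3006.32 − 1 = 0.0117.

1.17%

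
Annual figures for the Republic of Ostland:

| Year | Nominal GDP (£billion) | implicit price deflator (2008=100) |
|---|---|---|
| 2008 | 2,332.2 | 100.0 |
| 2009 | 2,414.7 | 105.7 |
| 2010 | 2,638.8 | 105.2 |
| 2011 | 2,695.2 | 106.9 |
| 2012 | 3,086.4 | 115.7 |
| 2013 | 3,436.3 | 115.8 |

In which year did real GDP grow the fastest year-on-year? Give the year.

2013

2009: real = 2414.7/1.057 = 2284.48; growth vs 2008 (2332.20) = -2.05%.
2010: real = 2638.8/1.052 = 2508.37; growth vs 2009 (2284.48) = 9.80%.
2011: real = 2695.2/1.069 = 2521.23; growth vs 2010 (2508.37) = 0.51%.
2012: real = 3086.4/1.157 = 2667.59; growth vs 2011 (2521.23) = 5.81%.
2013: real = 3436.3/1.158 = 2967.44; growth vs 2012 (2667.59) = 11.24%.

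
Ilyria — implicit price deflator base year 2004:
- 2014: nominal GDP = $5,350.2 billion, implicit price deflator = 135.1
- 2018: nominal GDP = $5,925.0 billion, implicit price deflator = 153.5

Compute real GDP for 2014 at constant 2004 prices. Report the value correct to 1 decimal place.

Real GDP = Nominal / (implicit price deflator/100) = 5350.2 / 1.351 = 3960.18.

$3,960.2 billion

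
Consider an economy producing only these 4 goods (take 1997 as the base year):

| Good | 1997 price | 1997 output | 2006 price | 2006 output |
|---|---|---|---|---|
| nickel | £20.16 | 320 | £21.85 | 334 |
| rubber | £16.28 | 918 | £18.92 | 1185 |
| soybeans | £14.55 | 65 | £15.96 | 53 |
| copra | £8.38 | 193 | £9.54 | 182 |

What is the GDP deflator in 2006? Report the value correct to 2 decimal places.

114.05

Nominal GDP 2006 = 21.85·334 + 18.92·1185 + 15.96·53 + 9.54·182 = 32300.26.
Real GDP 2006 (at 1997 prices) = 20.16·334 + 16.28·1185 + 14.55·53 + 8.38·182 = 28321.55.
Deflator = Nominal/Real × 100 = 32300.26/28321.55 × 100 = 114.048.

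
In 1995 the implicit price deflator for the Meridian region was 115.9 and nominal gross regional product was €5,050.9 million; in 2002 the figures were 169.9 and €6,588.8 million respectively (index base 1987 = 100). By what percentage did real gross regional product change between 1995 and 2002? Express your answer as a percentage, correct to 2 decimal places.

Real gross regional product 1995 = 5050.9 / 1.159 = 4357.98.
Real gross regional product 2002 = 6588.8 / 1.699 = 3878.05.
Real growth = 3878.05 / 4357.98 − 1 = -0.1101.

-11.01%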